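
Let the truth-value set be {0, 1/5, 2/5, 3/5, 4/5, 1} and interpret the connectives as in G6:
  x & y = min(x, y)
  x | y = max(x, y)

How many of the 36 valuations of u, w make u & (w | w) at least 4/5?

4

value 1: 1 assignment (counts)
value 4/5: 3 assignments (counts)
value 3/5: 5 assignments
value 2/5: 7 assignments
value 1/5: 9 assignments
value 0: 11 assignments
So 4 of the 36 assignments meet the threshold.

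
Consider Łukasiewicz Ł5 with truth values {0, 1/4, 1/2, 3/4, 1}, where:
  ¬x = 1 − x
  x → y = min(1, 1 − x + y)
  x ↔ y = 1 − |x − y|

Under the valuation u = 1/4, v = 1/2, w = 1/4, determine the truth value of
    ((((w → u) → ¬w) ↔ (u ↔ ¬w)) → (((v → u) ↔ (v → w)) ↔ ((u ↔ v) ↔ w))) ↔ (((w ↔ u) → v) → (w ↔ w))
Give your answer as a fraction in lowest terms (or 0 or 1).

w → u = 1/4 → 1/4 = 1
¬w = ¬1/4 = 3/4
(w → u) → ¬w = 1 → 3/4 = 3/4
¬w = ¬1/4 = 3/4
u ↔ ¬w = 1/4 ↔ 3/4 = 1/2
((w → u) → ¬w) ↔ (u ↔ ¬w) = 3/4 ↔ 1/2 = 3/4
v → u = 1/2 → 1/4 = 3/4
v → w = 1/2 → 1/4 = 3/4
(v → u) ↔ (v → w) = 3/4 ↔ 3/4 = 1
u ↔ v = 1/4 ↔ 1/2 = 3/4
(u ↔ v) ↔ w = 3/4 ↔ 1/4 = 1/2
((v → u) ↔ (v → w)) ↔ ((u ↔ v) ↔ w) = 1 ↔ 1/2 = 1/2
(((w → u) → ¬w) ↔ (u ↔ ¬w)) → (((v → u) ↔ (v → w)) ↔ ((u ↔ v) ↔ w)) = 3/4 → 1/2 = 3/4
w ↔ u = 1/4 ↔ 1/4 = 1
(w ↔ u) → v = 1 → 1/2 = 1/2
w ↔ w = 1/4 ↔ 1/4 = 1
((w ↔ u) → v) → (w ↔ w) = 1/2 → 1 = 1
((((w → u) → ¬w) ↔ (u ↔ ¬w)) → (((v → u) ↔ (v → w)) ↔ ((u ↔ v) ↔ w))) ↔ (((w ↔ u) → v) → (w ↔ w)) = 3/4 ↔ 1 = 3/4

3/4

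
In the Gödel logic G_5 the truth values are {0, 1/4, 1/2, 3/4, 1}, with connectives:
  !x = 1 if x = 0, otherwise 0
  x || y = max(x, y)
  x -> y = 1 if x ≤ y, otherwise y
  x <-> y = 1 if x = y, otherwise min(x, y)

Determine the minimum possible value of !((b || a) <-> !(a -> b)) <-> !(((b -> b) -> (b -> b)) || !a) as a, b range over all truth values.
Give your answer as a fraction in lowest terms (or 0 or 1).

Take a = 0, b = 1/4:
b || a = 1/4 || 0 = 1/4
a -> b = 0 -> 1/4 = 1
!(a -> b) = !1 = 0
(b || a) <-> !(a -> b) = 1/4 <-> 0 = 0
!((b || a) <-> !(a -> b)) = !0 = 1
b -> b = 1/4 -> 1/4 = 1
b -> b = 1/4 -> 1/4 = 1
(b -> b) -> (b -> b) = 1 -> 1 = 1
!a = !0 = 1
((b -> b) -> (b -> b)) || !a = 1 || 1 = 1
!(((b -> b) -> (b -> b)) || !a) = !1 = 0
!((b || a) <-> !(a -> b)) <-> !(((b -> b) -> (b -> b)) || !a) = 1 <-> 0 = 0
No assignment yields a value below 0, so this is the minimum.

0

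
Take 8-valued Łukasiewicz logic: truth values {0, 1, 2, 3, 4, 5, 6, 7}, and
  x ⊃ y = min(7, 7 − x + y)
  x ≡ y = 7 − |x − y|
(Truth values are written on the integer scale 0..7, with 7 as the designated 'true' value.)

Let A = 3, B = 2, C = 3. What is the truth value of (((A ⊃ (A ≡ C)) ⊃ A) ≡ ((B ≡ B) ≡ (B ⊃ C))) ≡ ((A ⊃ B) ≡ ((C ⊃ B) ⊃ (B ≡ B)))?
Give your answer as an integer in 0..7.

A ≡ C = 3 ≡ 3 = 7
A ⊃ (A ≡ C) = 3 ⊃ 7 = 7
(A ⊃ (A ≡ C)) ⊃ A = 7 ⊃ 3 = 3
B ≡ B = 2 ≡ 2 = 7
B ⊃ C = 2 ⊃ 3 = 7
(B ≡ B) ≡ (B ⊃ C) = 7 ≡ 7 = 7
((A ⊃ (A ≡ C)) ⊃ A) ≡ ((B ≡ B) ≡ (B ⊃ C)) = 3 ≡ 7 = 3
A ⊃ B = 3 ⊃ 2 = 6
C ⊃ B = 3 ⊃ 2 = 6
B ≡ B = 2 ≡ 2 = 7
(C ⊃ B) ⊃ (B ≡ B) = 6 ⊃ 7 = 7
(A ⊃ B) ≡ ((C ⊃ B) ⊃ (B ≡ B)) = 6 ≡ 7 = 6
(((A ⊃ (A ≡ C)) ⊃ A) ≡ ((B ≡ B) ≡ (B ⊃ C))) ≡ ((A ⊃ B) ≡ ((C ⊃ B) ⊃ (B ≡ B))) = 3 ≡ 6 = 4

4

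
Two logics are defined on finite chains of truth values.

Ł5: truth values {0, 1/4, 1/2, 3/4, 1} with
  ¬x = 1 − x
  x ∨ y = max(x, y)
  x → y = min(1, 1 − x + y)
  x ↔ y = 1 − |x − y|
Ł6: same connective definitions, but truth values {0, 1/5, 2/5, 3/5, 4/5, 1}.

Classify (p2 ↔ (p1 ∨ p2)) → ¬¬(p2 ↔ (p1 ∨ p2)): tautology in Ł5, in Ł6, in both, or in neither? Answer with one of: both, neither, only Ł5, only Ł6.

both

In Ł5: every assignment gives 1 — tautology.
In Ł6: every assignment gives 1 — tautology.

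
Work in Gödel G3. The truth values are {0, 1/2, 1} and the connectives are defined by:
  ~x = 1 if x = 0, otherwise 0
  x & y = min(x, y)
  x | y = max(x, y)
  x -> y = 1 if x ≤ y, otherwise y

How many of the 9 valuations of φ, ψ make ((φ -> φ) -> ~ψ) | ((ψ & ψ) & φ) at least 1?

φ = 0, ψ = 0 ↦ 1  ≥
φ = 0, ψ = 1/2 ↦ 0  <
φ = 0, ψ = 1 ↦ 0  <
φ = 1/2, ψ = 0 ↦ 1  ≥
φ = 1/2, ψ = 1/2 ↦ 1/2  <
φ = 1/2, ψ = 1 ↦ 1/2  <
φ = 1, ψ = 0 ↦ 1  ≥
φ = 1, ψ = 1/2 ↦ 1/2  <
φ = 1, ψ = 1 ↦ 1  ≥
So 4 of the 9 assignments meet the threshold.

4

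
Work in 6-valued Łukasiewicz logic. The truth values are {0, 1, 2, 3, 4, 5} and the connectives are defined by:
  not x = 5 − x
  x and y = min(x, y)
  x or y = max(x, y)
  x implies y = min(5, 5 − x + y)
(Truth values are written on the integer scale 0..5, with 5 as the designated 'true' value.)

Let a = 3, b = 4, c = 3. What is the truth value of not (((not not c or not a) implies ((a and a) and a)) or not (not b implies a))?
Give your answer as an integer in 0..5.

not c = not 3 = 2
not not c = not 2 = 3
not a = not 3 = 2
not not c or not a = 3 or 2 = 3
a and a = 3 and 3 = 3
(a and a) and a = 3 and 3 = 3
(not not c or not a) implies ((a and a) and a) = 3 implies 3 = 5
not b = not 4 = 1
not b implies a = 1 implies 3 = 5
not (not b implies a) = not 5 = 0
((not not c or not a) implies ((a and a) and a)) or not (not b implies a) = 5 or 0 = 5
not (((not not c or not a) implies ((a and a) and a)) or not (not b implies a)) = not 5 = 0

0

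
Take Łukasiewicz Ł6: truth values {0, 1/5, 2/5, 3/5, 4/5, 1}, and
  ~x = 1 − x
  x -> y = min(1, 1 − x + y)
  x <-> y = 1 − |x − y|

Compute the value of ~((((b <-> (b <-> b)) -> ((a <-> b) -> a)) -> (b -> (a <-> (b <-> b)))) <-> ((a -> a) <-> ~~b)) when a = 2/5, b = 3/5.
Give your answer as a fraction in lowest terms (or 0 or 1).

1/5

b <-> b = 3/5 <-> 3/5 = 1
b <-> (b <-> b) = 3/5 <-> 1 = 3/5
a <-> b = 2/5 <-> 3/5 = 4/5
(a <-> b) -> a = 4/5 -> 2/5 = 3/5
(b <-> (b <-> b)) -> ((a <-> b) -> a) = 3/5 -> 3/5 = 1
b <-> b = 3/5 <-> 3/5 = 1
a <-> (b <-> b) = 2/5 <-> 1 = 2/5
b -> (a <-> (b <-> b)) = 3/5 -> 2/5 = 4/5
((b <-> (b <-> b)) -> ((a <-> b) -> a)) -> (b -> (a <-> (b <-> b))) = 1 -> 4/5 = 4/5
a -> a = 2/5 -> 2/5 = 1
~b = ~3/5 = 2/5
~~b = ~2/5 = 3/5
(a -> a) <-> ~~b = 1 <-> 3/5 = 3/5
(((b <-> (b <-> b)) -> ((a <-> b) -> a)) -> (b -> (a <-> (b <-> b)))) <-> ((a -> a) <-> ~~b) = 4/5 <-> 3/5 = 4/5
~((((b <-> (b <-> b)) -> ((a <-> b) -> a)) -> (b -> (a <-> (b <-> b)))) <-> ((a -> a) <-> ~~b)) = ~4/5 = 1/5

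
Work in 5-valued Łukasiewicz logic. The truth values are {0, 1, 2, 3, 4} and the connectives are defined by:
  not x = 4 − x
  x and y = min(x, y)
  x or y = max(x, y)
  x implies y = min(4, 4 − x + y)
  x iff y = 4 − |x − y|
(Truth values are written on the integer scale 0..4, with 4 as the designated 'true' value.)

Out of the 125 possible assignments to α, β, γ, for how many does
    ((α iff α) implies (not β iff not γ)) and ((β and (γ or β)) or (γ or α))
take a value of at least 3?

44

value 4: 9 assignments (counts)
value 3: 35 assignments (counts)
value 2: 43 assignments
value 1: 27 assignments
value 0: 11 assignments
So 44 of the 125 assignments meet the threshold.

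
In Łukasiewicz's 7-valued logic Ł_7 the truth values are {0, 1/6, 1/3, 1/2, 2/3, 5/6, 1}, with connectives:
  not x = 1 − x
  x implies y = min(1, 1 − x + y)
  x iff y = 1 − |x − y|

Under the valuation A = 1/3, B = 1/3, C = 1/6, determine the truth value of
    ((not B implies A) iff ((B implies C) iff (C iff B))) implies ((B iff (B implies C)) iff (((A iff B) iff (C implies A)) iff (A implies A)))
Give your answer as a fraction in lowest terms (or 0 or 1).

not B = not 1/3 = 2/3
not B implies A = 2/3 implies 1/3 = 2/3
B implies C = 1/3 implies 1/6 = 5/6
C iff B = 1/6 iff 1/3 = 5/6
(B implies C) iff (C iff B) = 5/6 iff 5/6 = 1
(not B implies A) iff ((B implies C) iff (C iff B)) = 2/3 iff 1 = 2/3
B implies C = 1/3 implies 1/6 = 5/6
B iff (B implies C) = 1/3 iff 5/6 = 1/2
A iff B = 1/3 iff 1/3 = 1
C implies A = 1/6 implies 1/3 = 1
(A iff B) iff (C implies A) = 1 iff 1 = 1
A implies A = 1/3 implies 1/3 = 1
((A iff B) iff (C implies A)) iff (A implies A) = 1 iff 1 = 1
(B iff (B implies C)) iff (((A iff B) iff (C implies A)) iff (A implies A)) = 1/2 iff 1 = 1/2
((not B implies A) iff ((B implies C) iff (C iff B))) implies ((B iff (B implies C)) iff (((A iff B) iff (C implies A)) iff (A implies A))) = 2/3 implies 1/2 = 5/6

5/6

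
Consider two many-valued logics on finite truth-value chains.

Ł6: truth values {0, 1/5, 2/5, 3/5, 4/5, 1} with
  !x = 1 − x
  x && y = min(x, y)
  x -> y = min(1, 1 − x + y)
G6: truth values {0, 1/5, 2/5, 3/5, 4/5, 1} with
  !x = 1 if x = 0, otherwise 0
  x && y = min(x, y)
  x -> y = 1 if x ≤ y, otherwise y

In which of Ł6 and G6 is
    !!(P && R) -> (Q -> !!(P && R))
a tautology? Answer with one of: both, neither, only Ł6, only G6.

both

In Ł6: every assignment gives 1 — tautology.
In G6: every assignment gives 1 — tautology.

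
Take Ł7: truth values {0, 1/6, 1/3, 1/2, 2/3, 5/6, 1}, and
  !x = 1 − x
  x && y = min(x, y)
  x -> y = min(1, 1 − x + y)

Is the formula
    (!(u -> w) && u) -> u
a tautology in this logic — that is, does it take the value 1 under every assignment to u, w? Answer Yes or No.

At u = 1/2, w = 0, for instance:
u -> w = 1/2 -> 0 = 1/2
!(u -> w) = !1/2 = 1/2
!(u -> w) && u = 1/2 && 1/2 = 1/2
(!(u -> w) && u) -> u = 1/2 -> 1/2 = 1
and checking the remaining 48 assignments likewise gives ≥ 1 in every case.

Yes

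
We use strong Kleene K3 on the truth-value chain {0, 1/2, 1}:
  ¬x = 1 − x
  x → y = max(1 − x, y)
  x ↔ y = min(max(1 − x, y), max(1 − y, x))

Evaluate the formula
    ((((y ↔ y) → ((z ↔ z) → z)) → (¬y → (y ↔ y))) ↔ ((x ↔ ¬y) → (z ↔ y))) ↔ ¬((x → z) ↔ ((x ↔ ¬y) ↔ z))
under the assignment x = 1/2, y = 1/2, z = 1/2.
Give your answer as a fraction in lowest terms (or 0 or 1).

y ↔ y = 1/2 ↔ 1/2 = 1/2
z ↔ z = 1/2 ↔ 1/2 = 1/2
(z ↔ z) → z = 1/2 → 1/2 = 1/2
(y ↔ y) → ((z ↔ z) → z) = 1/2 → 1/2 = 1/2
¬y = ¬1/2 = 1/2
y ↔ y = 1/2 ↔ 1/2 = 1/2
¬y → (y ↔ y) = 1/2 → 1/2 = 1/2
((y ↔ y) → ((z ↔ z) → z)) → (¬y → (y ↔ y)) = 1/2 → 1/2 = 1/2
¬y = ¬1/2 = 1/2
x ↔ ¬y = 1/2 ↔ 1/2 = 1/2
z ↔ y = 1/2 ↔ 1/2 = 1/2
(x ↔ ¬y) → (z ↔ y) = 1/2 → 1/2 = 1/2
(((y ↔ y) → ((z ↔ z) → z)) → (¬y → (y ↔ y))) ↔ ((x ↔ ¬y) → (z ↔ y)) = 1/2 ↔ 1/2 = 1/2
x → z = 1/2 → 1/2 = 1/2
¬y = ¬1/2 = 1/2
x ↔ ¬y = 1/2 ↔ 1/2 = 1/2
(x ↔ ¬y) ↔ z = 1/2 ↔ 1/2 = 1/2
(x → z) ↔ ((x ↔ ¬y) ↔ z) = 1/2 ↔ 1/2 = 1/2
¬((x → z) ↔ ((x ↔ ¬y) ↔ z)) = ¬1/2 = 1/2
((((y ↔ y) → ((z ↔ z) → z)) → (¬y → (y ↔ y))) ↔ ((x ↔ ¬y) → (z ↔ y))) ↔ ¬((x → z) ↔ ((x ↔ ¬y) ↔ z)) = 1/2 ↔ 1/2 = 1/2

1/2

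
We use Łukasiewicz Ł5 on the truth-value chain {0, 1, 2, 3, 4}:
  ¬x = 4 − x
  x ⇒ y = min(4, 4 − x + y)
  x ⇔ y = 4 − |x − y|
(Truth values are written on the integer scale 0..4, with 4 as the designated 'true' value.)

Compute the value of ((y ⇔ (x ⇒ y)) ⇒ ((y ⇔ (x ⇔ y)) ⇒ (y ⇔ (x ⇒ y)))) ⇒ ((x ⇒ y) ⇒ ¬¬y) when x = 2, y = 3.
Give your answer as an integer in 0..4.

3

x ⇒ y = 2 ⇒ 3 = 4
y ⇔ (x ⇒ y) = 3 ⇔ 4 = 3
x ⇔ y = 2 ⇔ 3 = 3
y ⇔ (x ⇔ y) = 3 ⇔ 3 = 4
x ⇒ y = 2 ⇒ 3 = 4
y ⇔ (x ⇒ y) = 3 ⇔ 4 = 3
(y ⇔ (x ⇔ y)) ⇒ (y ⇔ (x ⇒ y)) = 4 ⇒ 3 = 3
(y ⇔ (x ⇒ y)) ⇒ ((y ⇔ (x ⇔ y)) ⇒ (y ⇔ (x ⇒ y))) = 3 ⇒ 3 = 4
x ⇒ y = 2 ⇒ 3 = 4
¬y = ¬3 = 1
¬¬y = ¬1 = 3
(x ⇒ y) ⇒ ¬¬y = 4 ⇒ 3 = 3
((y ⇔ (x ⇒ y)) ⇒ ((y ⇔ (x ⇔ y)) ⇒ (y ⇔ (x ⇒ y)))) ⇒ ((x ⇒ y) ⇒ ¬¬y) = 4 ⇒ 3 = 3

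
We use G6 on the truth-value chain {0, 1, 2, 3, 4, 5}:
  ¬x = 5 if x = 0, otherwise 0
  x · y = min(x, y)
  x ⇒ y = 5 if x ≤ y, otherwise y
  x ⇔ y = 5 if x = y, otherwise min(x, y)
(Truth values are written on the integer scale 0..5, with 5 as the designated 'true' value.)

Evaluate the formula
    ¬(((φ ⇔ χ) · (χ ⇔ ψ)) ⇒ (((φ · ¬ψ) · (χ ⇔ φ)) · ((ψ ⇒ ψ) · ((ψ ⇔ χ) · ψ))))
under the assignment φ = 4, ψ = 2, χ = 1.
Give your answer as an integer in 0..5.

φ ⇔ χ = 4 ⇔ 1 = 1
χ ⇔ ψ = 1 ⇔ 2 = 1
(φ ⇔ χ) · (χ ⇔ ψ) = 1 · 1 = 1
¬ψ = ¬2 = 0
φ · ¬ψ = 4 · 0 = 0
χ ⇔ φ = 1 ⇔ 4 = 1
(φ · ¬ψ) · (χ ⇔ φ) = 0 · 1 = 0
ψ ⇒ ψ = 2 ⇒ 2 = 5
ψ ⇔ χ = 2 ⇔ 1 = 1
(ψ ⇔ χ) · ψ = 1 · 2 = 1
(ψ ⇒ ψ) · ((ψ ⇔ χ) · ψ) = 5 · 1 = 1
((φ · ¬ψ) · (χ ⇔ φ)) · ((ψ ⇒ ψ) · ((ψ ⇔ χ) · ψ)) = 0 · 1 = 0
((φ ⇔ χ) · (χ ⇔ ψ)) ⇒ (((φ · ¬ψ) · (χ ⇔ φ)) · ((ψ ⇒ ψ) · ((ψ ⇔ χ) · ψ))) = 1 ⇒ 0 = 0
¬(((φ ⇔ χ) · (χ ⇔ ψ)) ⇒ (((φ · ¬ψ) · (χ ⇔ φ)) · ((ψ ⇒ ψ) · ((ψ ⇔ χ) · ψ)))) = ¬0 = 5

5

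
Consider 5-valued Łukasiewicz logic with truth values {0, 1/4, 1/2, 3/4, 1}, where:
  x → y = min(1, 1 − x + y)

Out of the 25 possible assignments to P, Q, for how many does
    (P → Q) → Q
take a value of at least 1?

9

value 1: 9 assignments (counts)
value 3/4: 7 assignments
value 1/2: 5 assignments
value 1/4: 3 assignments
value 0: 1 assignment
So 9 of the 25 assignments meet the threshold.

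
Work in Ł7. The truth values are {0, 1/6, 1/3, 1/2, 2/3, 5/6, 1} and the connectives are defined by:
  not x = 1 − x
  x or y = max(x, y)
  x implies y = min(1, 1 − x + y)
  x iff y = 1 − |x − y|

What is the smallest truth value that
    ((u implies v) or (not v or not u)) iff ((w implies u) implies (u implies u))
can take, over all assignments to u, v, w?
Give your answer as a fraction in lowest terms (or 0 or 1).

Take u = 1, v = 1/2, w = 0:
u implies v = 1 implies 1/2 = 1/2
not v = not 1/2 = 1/2
not u = not 1 = 0
not v or not u = 1/2 or 0 = 1/2
(u implies v) or (not v or not u) = 1/2 or 1/2 = 1/2
w implies u = 0 implies 1 = 1
u implies u = 1 implies 1 = 1
(w implies u) implies (u implies u) = 1 implies 1 = 1
((u implies v) or (not v or not u)) iff ((w implies u) implies (u implies u)) = 1/2 iff 1 = 1/2
No assignment yields a value below 1/2, so this is the minimum.

1/2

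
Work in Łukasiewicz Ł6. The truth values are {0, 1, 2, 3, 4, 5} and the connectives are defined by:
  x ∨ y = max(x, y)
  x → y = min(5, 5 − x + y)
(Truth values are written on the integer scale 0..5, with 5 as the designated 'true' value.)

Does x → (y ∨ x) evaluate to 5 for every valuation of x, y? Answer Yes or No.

Yes

At x = 4, y = 1, for instance:
y ∨ x = 1 ∨ 4 = 4
x → (y ∨ x) = 4 → 4 = 5
and checking the remaining 35 assignments likewise gives ≥ 5 in every case.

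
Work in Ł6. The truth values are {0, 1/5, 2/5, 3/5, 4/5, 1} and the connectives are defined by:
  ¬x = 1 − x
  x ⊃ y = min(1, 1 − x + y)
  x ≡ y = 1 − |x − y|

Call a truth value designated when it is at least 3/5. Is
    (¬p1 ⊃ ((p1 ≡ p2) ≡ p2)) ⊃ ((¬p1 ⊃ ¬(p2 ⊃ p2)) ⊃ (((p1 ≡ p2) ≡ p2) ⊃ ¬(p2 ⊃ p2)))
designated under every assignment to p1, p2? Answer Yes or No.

No

Counterexample: take p1 = 3/5, p2 = 4/5.
¬p1 = ¬3/5 = 2/5
p1 ≡ p2 = 3/5 ≡ 4/5 = 4/5
(p1 ≡ p2) ≡ p2 = 4/5 ≡ 4/5 = 1
¬p1 ⊃ ((p1 ≡ p2) ≡ p2) = 2/5 ⊃ 1 = 1
¬p1 = ¬3/5 = 2/5
p2 ⊃ p2 = 4/5 ⊃ 4/5 = 1
¬(p2 ⊃ p2) = ¬1 = 0
¬p1 ⊃ ¬(p2 ⊃ p2) = 2/5 ⊃ 0 = 3/5
p1 ≡ p2 = 3/5 ≡ 4/5 = 4/5
(p1 ≡ p2) ≡ p2 = 4/5 ≡ 4/5 = 1
((p1 ≡ p2) ≡ p2) ⊃ ¬(p2 ⊃ p2) = 1 ⊃ 0 = 0
(¬p1 ⊃ ¬(p2 ⊃ p2)) ⊃ (((p1 ≡ p2) ≡ p2) ⊃ ¬(p2 ⊃ p2)) = 3/5 ⊃ 0 = 2/5
(¬p1 ⊃ ((p1 ≡ p2) ≡ p2)) ⊃ ((¬p1 ⊃ ¬(p2 ⊃ p2)) ⊃ (((p1 ≡ p2) ≡ p2) ⊃ ¬(p2 ⊃ p2))) = 1 ⊃ 2/5 = 2/5
This gives 2/5, which is below 3/5.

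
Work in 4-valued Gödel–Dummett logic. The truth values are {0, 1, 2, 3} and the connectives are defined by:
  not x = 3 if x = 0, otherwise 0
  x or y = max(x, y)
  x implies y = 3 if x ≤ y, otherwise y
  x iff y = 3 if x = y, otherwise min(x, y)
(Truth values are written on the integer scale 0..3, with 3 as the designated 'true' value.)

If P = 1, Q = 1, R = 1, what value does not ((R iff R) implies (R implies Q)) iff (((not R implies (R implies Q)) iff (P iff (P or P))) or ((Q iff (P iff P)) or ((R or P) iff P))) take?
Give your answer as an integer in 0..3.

0

R iff R = 1 iff 1 = 3
R implies Q = 1 implies 1 = 3
(R iff R) implies (R implies Q) = 3 implies 3 = 3
not ((R iff R) implies (R implies Q)) = not 3 = 0
not R = not 1 = 0
R implies Q = 1 implies 1 = 3
not R implies (R implies Q) = 0 implies 3 = 3
P or P = 1 or 1 = 1
P iff (P or P) = 1 iff 1 = 3
(not R implies (R implies Q)) iff (P iff (P or P)) = 3 iff 3 = 3
P iff P = 1 iff 1 = 3
Q iff (P iff P) = 1 iff 3 = 1
R or P = 1 or 1 = 1
(R or P) iff P = 1 iff 1 = 3
(Q iff (P iff P)) or ((R or P) iff P) = 1 or 3 = 3
((not R implies (R implies Q)) iff (P iff (P or P))) or ((Q iff (P iff P)) or ((R or P) iff P)) = 3 or 3 = 3
not ((R iff R) implies (R implies Q)) iff (((not R implies (R implies Q)) iff (P iff (P or P))) or ((Q iff (P iff P)) or ((R or P) iff P))) = 0 iff 3 = 0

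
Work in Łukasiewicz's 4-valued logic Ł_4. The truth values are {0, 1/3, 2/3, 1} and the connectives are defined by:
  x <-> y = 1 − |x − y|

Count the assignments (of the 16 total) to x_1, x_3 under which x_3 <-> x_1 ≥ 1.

4

x_1 = 0, x_3 = 0 ↦ 1  ≥
x_1 = 0, x_3 = 1/3 ↦ 2/3  <
x_1 = 0, x_3 = 2/3 ↦ 1/3  <
x_1 = 0, x_3 = 1 ↦ 0  <
x_1 = 1/3, x_3 = 0 ↦ 2/3  <
x_1 = 1/3, x_3 = 1/3 ↦ 1  ≥
x_1 = 1/3, x_3 = 2/3 ↦ 2/3  <
x_1 = 1/3, x_3 = 1 ↦ 1/3  <
x_1 = 2/3, x_3 = 0 ↦ 1/3  <
x_1 = 2/3, x_3 = 1/3 ↦ 2/3  <
x_1 = 2/3, x_3 = 2/3 ↦ 1  ≥
x_1 = 2/3, x_3 = 1 ↦ 2/3  <
x_1 = 1, x_3 = 0 ↦ 0  <
x_1 = 1, x_3 = 1/3 ↦ 1/3  <
x_1 = 1, x_3 = 2/3 ↦ 2/3  <
x_1 = 1, x_3 = 1 ↦ 1  ≥
So 4 of the 16 assignments meet the threshold.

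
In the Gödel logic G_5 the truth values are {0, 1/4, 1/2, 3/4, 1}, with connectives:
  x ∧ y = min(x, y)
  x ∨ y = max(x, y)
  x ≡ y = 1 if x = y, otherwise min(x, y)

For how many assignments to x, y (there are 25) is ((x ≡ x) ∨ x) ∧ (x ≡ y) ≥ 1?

5

value 1: 5 assignments (counts)
value 3/4: 2 assignments
value 1/2: 4 assignments
value 1/4: 6 assignments
value 0: 8 assignments
So 5 of the 25 assignments meet the threshold.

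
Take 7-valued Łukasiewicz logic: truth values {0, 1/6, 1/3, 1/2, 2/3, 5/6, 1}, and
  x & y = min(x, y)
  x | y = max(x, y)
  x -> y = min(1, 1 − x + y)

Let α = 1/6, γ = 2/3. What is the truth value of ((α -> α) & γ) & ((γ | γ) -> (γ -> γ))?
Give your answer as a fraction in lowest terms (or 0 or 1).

α -> α = 1/6 -> 1/6 = 1
(α -> α) & γ = 1 & 2/3 = 2/3
γ | γ = 2/3 | 2/3 = 2/3
γ -> γ = 2/3 -> 2/3 = 1
(γ | γ) -> (γ -> γ) = 2/3 -> 1 = 1
((α -> α) & γ) & ((γ | γ) -> (γ -> γ)) = 2/3 & 1 = 2/3

2/3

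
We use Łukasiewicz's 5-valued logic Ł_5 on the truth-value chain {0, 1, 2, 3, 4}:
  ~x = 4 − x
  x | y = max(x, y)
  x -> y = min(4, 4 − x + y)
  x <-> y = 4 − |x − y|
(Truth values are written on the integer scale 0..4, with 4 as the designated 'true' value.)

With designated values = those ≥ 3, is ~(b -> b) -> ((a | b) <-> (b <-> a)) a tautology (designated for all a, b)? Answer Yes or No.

Yes

At a = 0, b = 1, for instance:
b -> b = 1 -> 1 = 4
~(b -> b) = ~4 = 0
a | b = 0 | 1 = 1
b <-> a = 1 <-> 0 = 3
(a | b) <-> (b <-> a) = 1 <-> 3 = 2
~(b -> b) -> ((a | b) <-> (b <-> a)) = 0 -> 2 = 4
and checking the remaining 24 assignments likewise gives ≥ 3 in every case.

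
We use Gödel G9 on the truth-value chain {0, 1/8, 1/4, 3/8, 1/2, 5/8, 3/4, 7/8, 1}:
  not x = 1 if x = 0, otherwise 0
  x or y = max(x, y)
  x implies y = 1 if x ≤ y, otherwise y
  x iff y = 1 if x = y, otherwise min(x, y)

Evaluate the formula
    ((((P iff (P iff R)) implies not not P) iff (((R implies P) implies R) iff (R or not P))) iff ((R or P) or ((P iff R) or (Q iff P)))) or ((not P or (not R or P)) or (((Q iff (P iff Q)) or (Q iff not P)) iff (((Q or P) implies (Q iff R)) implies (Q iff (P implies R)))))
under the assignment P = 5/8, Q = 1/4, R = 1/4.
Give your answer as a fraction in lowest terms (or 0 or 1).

1

P iff R = 5/8 iff 1/4 = 1/4
P iff (P iff R) = 5/8 iff 1/4 = 1/4
not P = not 5/8 = 0
not not P = not 0 = 1
(P iff (P iff R)) implies not not P = 1/4 implies 1 = 1
R implies P = 1/4 implies 5/8 = 1
(R implies P) implies R = 1 implies 1/4 = 1/4
not P = not 5/8 = 0
R or not P = 1/4 or 0 = 1/4
((R implies P) implies R) iff (R or not P) = 1/4 iff 1/4 = 1
((P iff (P iff R)) implies not not P) iff (((R implies P) implies R) iff (R or not P)) = 1 iff 1 = 1
R or P = 1/4 or 5/8 = 5/8
P iff R = 5/8 iff 1/4 = 1/4
Q iff P = 1/4 iff 5/8 = 1/4
(P iff R) or (Q iff P) = 1/4 or 1/4 = 1/4
(R or P) or ((P iff R) or (Q iff P)) = 5/8 or 1/4 = 5/8
(((P iff (P iff R)) implies not not P) iff (((R implies P) implies R) iff (R or not P))) iff ((R or P) or ((P iff R) or (Q iff P))) = 1 iff 5/8 = 5/8
not P = not 5/8 = 0
not R = not 1/4 = 0
not R or P = 0 or 5/8 = 5/8
not P or (not R or P) = 0 or 5/8 = 5/8
P iff Q = 5/8 iff 1/4 = 1/4
Q iff (P iff Q) = 1/4 iff 1/4 = 1
not P = not 5/8 = 0
Q iff not P = 1/4 iff 0 = 0
(Q iff (P iff Q)) or (Q iff not P) = 1 or 0 = 1
Q or P = 1/4 or 5/8 = 5/8
Q iff R = 1/4 iff 1/4 = 1
(Q or P) implies (Q iff R) = 5/8 implies 1 = 1
P implies R = 5/8 implies 1/4 = 1/4
Q iff (P implies R) = 1/4 iff 1/4 = 1
((Q or P) implies (Q iff R)) implies (Q iff (P implies R)) = 1 implies 1 = 1
((Q iff (P iff Q)) or (Q iff not P)) iff (((Q or P) implies (Q iff R)) implies (Q iff (P implies R))) = 1 iff 1 = 1
(not P or (not R or P)) or (((Q iff (P iff Q)) or (Q iff not P)) iff (((Q or P) implies (Q iff R)) implies (Q iff (P implies R)))) = 5/8 or 1 = 1
((((P iff (P iff R)) implies not not P) iff (((R implies P) implies R) iff (R or not P))) iff ((R or P) or ((P iff R) or (Q iff P)))) or ((not P or (not R or P)) or (((Q iff (P iff Q)) or (Q iff not P)) iff (((Q or P) implies (Q iff R)) implies (Q iff (P implies R))))) = 5/8 or 1 = 1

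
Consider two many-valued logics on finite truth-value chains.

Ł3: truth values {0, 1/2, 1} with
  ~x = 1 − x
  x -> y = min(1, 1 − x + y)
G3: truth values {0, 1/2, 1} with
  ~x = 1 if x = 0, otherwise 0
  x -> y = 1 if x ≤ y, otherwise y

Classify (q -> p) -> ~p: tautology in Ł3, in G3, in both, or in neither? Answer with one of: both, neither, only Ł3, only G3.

In Ł3: at p = 1/2, q = 0 the value is 1/2 — not a tautology.
In G3: at p = 1/2, q = 0 the value is 0 — not a tautology.

neither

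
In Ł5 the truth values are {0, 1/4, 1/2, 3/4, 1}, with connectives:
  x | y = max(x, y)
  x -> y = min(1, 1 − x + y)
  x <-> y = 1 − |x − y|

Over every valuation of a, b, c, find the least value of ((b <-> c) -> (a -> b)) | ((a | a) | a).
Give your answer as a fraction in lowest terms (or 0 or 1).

Take a = 1/2, b = 0, c = 0:
b <-> c = 0 <-> 0 = 1
a -> b = 1/2 -> 0 = 1/2
(b <-> c) -> (a -> b) = 1 -> 1/2 = 1/2
a | a = 1/2 | 1/2 = 1/2
(a | a) | a = 1/2 | 1/2 = 1/2
((b <-> c) -> (a -> b)) | ((a | a) | a) = 1/2 | 1/2 = 1/2
No assignment yields a value below 1/2, so this is the minimum.

1/2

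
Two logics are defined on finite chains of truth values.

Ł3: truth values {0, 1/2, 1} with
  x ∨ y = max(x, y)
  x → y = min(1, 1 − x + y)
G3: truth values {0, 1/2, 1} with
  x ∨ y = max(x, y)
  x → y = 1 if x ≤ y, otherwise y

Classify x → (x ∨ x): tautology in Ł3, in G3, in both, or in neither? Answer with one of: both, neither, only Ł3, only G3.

In Ł3: every assignment gives 1 — tautology.
In G3: every assignment gives 1 — tautology.

both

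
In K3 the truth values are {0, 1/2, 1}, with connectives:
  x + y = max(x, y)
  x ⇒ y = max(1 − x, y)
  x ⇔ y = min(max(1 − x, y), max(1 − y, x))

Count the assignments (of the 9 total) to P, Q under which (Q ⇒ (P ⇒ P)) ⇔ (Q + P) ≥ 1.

4

P = 0, Q = 0 ↦ 0  <
P = 0, Q = 1/2 ↦ 1/2  <
P = 0, Q = 1 ↦ 1  ≥
P = 1/2, Q = 0 ↦ 1/2  <
P = 1/2, Q = 1/2 ↦ 1/2  <
P = 1/2, Q = 1 ↦ 1/2  <
P = 1, Q = 0 ↦ 1  ≥
P = 1, Q = 1/2 ↦ 1  ≥
P = 1, Q = 1 ↦ 1  ≥
So 4 of the 9 assignments meet the threshold.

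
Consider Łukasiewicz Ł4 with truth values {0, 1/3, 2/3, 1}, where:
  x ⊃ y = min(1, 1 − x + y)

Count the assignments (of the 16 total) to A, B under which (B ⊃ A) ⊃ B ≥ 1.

A = 0, B = 0 ↦ 0  <
A = 0, B = 1/3 ↦ 2/3  <
A = 0, B = 2/3 ↦ 1  ≥
A = 0, B = 1 ↦ 1  ≥
A = 1/3, B = 0 ↦ 0  <
A = 1/3, B = 1/3 ↦ 1/3  <
A = 1/3, B = 2/3 ↦ 1  ≥
A = 1/3, B = 1 ↦ 1  ≥
A = 2/3, B = 0 ↦ 0  <
A = 2/3, B = 1/3 ↦ 1/3  <
A = 2/3, B = 2/3 ↦ 2/3  <
A = 2/3, B = 1 ↦ 1  ≥
A = 1, B = 0 ↦ 0  <
A = 1, B = 1/3 ↦ 1/3  <
A = 1, B = 2/3 ↦ 2/3  <
A = 1, B = 1 ↦ 1  ≥
So 6 of the 16 assignments meet the threshold.

6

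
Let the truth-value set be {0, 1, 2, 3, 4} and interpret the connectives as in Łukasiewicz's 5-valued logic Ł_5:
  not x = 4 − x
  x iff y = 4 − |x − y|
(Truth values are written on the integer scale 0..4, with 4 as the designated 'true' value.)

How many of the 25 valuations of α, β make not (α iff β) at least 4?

value 4: 2 assignments (counts)
value 3: 4 assignments
value 2: 6 assignments
value 1: 8 assignments
value 0: 5 assignments
So 2 of the 25 assignments meet the threshold.

2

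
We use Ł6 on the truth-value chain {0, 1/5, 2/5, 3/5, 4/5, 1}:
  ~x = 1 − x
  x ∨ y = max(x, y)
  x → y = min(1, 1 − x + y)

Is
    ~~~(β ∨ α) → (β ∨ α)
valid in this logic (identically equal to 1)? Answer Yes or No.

Counterexample: take α = 0, β = 0.
β ∨ α = 0 ∨ 0 = 0
~(β ∨ α) = ~0 = 1
~~(β ∨ α) = ~1 = 0
~~~(β ∨ α) = ~0 = 1
β ∨ α = 0 ∨ 0 = 0
~~~(β ∨ α) → (β ∨ α) = 1 → 0 = 0
This gives 0 ≠ 1.

No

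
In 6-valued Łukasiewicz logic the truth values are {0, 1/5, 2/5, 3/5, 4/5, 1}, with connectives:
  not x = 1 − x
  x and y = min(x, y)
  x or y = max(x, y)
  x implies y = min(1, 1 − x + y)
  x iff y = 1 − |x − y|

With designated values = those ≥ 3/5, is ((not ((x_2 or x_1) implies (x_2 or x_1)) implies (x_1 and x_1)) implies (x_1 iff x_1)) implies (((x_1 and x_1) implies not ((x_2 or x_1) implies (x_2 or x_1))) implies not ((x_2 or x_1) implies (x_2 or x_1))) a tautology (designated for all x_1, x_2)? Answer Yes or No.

No

Counterexample: take x_1 = 0, x_2 = 0.
x_2 or x_1 = 0 or 0 = 0
x_2 or x_1 = 0 or 0 = 0
(x_2 or x_1) implies (x_2 or x_1) = 0 implies 0 = 1
not ((x_2 or x_1) implies (x_2 or x_1)) = not 1 = 0
x_1 and x_1 = 0 and 0 = 0
not ((x_2 or x_1) implies (x_2 or x_1)) implies (x_1 and x_1) = 0 implies 0 = 1
x_1 iff x_1 = 0 iff 0 = 1
(not ((x_2 or x_1) implies (x_2 or x_1)) implies (x_1 and x_1)) implies (x_1 iff x_1) = 1 implies 1 = 1
x_1 and x_1 = 0 and 0 = 0
x_2 or x_1 = 0 or 0 = 0
x_2 or x_1 = 0 or 0 = 0
(x_2 or x_1) implies (x_2 or x_1) = 0 implies 0 = 1
not ((x_2 or x_1) implies (x_2 or x_1)) = not 1 = 0
(x_1 and x_1) implies not ((x_2 or x_1) implies (x_2 or x_1)) = 0 implies 0 = 1
x_2 or x_1 = 0 or 0 = 0
x_2 or x_1 = 0 or 0 = 0
(x_2 or x_1) implies (x_2 or x_1) = 0 implies 0 = 1
not ((x_2 or x_1) implies (x_2 or x_1)) = not 1 = 0
((x_1 and x_1) implies not ((x_2 or x_1) implies (x_2 or x_1))) implies not ((x_2 or x_1) implies (x_2 or x_1)) = 1 implies 0 = 0
((not ((x_2 or x_1) implies (x_2 or x_1)) implies (x_1 and x_1)) implies (x_1 iff x_1)) implies (((x_1 and x_1) implies not ((x_2 or x_1) implies (x_2 or x_1))) implies not ((x_2 or x_1) implies (x_2 or x_1))) = 1 implies 0 = 0
This gives 0, which is below 3/5.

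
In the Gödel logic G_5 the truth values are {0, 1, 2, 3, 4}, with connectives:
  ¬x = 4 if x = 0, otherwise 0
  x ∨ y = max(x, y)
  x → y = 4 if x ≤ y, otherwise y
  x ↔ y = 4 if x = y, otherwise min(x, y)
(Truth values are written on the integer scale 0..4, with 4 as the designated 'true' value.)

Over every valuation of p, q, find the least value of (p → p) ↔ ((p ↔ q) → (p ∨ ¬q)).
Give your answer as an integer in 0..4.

1

Take p = 1, q = 1:
p → p = 1 → 1 = 4
p ↔ q = 1 ↔ 1 = 4
¬q = ¬1 = 0
p ∨ ¬q = 1 ∨ 0 = 1
(p ↔ q) → (p ∨ ¬q) = 4 → 1 = 1
(p → p) ↔ ((p ↔ q) → (p ∨ ¬q)) = 4 ↔ 1 = 1
No assignment yields a value below 1, so this is the minimum.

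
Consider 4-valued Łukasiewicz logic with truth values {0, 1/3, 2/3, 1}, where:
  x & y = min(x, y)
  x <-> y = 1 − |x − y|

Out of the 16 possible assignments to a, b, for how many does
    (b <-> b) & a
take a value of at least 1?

4

a = 0, b = 0 ↦ 0  <
a = 0, b = 1/3 ↦ 0  <
a = 0, b = 2/3 ↦ 0  <
a = 0, b = 1 ↦ 0  <
a = 1/3, b = 0 ↦ 1/3  <
a = 1/3, b = 1/3 ↦ 1/3  <
a = 1/3, b = 2/3 ↦ 1/3  <
a = 1/3, b = 1 ↦ 1/3  <
a = 2/3, b = 0 ↦ 2/3  <
a = 2/3, b = 1/3 ↦ 2/3  <
a = 2/3, b = 2/3 ↦ 2/3  <
a = 2/3, b = 1 ↦ 2/3  <
a = 1, b = 0 ↦ 1  ≥
a = 1, b = 1/3 ↦ 1  ≥
a = 1, b = 2/3 ↦ 1  ≥
a = 1, b = 1 ↦ 1  ≥
So 4 of the 16 assignments meet the threshold.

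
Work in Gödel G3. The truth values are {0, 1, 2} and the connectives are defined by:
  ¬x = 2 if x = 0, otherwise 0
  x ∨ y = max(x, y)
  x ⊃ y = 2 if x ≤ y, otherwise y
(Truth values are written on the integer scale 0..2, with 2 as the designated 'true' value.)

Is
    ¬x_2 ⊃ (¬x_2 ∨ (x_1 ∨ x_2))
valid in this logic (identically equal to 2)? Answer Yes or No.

x_1 = 0, x_2 = 0 ↦ 2
x_1 = 0, x_2 = 1 ↦ 2
x_1 = 0, x_2 = 2 ↦ 2
x_1 = 1, x_2 = 0 ↦ 2
x_1 = 1, x_2 = 1 ↦ 2
x_1 = 1, x_2 = 2 ↦ 2
x_1 = 2, x_2 = 0 ↦ 2
x_1 = 2, x_2 = 1 ↦ 2
x_1 = 2, x_2 = 2 ↦ 2
Every assignment gives a value ≥ 2.

Yes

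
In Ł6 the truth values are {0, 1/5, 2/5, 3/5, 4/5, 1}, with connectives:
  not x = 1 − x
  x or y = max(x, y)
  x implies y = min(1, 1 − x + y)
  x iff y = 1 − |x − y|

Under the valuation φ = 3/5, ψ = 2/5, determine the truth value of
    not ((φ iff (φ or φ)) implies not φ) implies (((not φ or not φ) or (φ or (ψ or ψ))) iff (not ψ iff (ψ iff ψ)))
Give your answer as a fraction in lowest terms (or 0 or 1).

φ or φ = 3/5 or 3/5 = 3/5
φ iff (φ or φ) = 3/5 iff 3/5 = 1
not φ = not 3/5 = 2/5
(φ iff (φ or φ)) implies not φ = 1 implies 2/5 = 2/5
not ((φ iff (φ or φ)) implies not φ) = not 2/5 = 3/5
not φ = not 3/5 = 2/5
not φ = not 3/5 = 2/5
not φ or not φ = 2/5 or 2/5 = 2/5
ψ or ψ = 2/5 or 2/5 = 2/5
φ or (ψ or ψ) = 3/5 or 2/5 = 3/5
(not φ or not φ) or (φ or (ψ or ψ)) = 2/5 or 3/5 = 3/5
not ψ = not 2/5 = 3/5
ψ iff ψ = 2/5 iff 2/5 = 1
not ψ iff (ψ iff ψ) = 3/5 iff 1 = 3/5
((not φ or not φ) or (φ or (ψ or ψ))) iff (not ψ iff (ψ iff ψ)) = 3/5 iff 3/5 = 1
not ((φ iff (φ or φ)) implies not φ) implies (((not φ or not φ) or (φ or (ψ or ψ))) iff (not ψ iff (ψ iff ψ))) = 3/5 implies 1 = 1

1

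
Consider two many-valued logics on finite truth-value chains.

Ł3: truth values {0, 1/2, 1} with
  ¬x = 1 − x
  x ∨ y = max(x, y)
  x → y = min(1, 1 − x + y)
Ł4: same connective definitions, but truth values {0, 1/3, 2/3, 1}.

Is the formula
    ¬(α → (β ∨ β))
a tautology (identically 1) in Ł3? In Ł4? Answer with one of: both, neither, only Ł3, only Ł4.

In Ł3: at α = 0, β = 0 the value is 0 — not a tautology.
In Ł4: at α = 0, β = 0 the value is 0 — not a tautology.

neither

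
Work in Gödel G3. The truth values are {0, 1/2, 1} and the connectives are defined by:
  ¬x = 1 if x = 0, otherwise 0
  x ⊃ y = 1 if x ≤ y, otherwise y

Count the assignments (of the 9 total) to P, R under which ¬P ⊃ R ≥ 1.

7

P = 0, R = 0 ↦ 0  <
P = 0, R = 1/2 ↦ 1/2  <
P = 0, R = 1 ↦ 1  ≥
P = 1/2, R = 0 ↦ 1  ≥
P = 1/2, R = 1/2 ↦ 1  ≥
P = 1/2, R = 1 ↦ 1  ≥
P = 1, R = 0 ↦ 1  ≥
P = 1, R = 1/2 ↦ 1  ≥
P = 1, R = 1 ↦ 1  ≥
So 7 of the 9 assignments meet the threshold.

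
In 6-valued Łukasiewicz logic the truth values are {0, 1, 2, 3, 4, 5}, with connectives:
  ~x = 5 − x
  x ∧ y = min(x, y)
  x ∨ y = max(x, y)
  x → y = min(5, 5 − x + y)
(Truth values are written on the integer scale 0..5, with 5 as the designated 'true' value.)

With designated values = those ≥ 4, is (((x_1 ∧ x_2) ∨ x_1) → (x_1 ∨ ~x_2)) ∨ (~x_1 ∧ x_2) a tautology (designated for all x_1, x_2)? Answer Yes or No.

At x_1 = 2, x_2 = 5, for instance:
x_1 ∧ x_2 = 2 ∧ 5 = 2
(x_1 ∧ x_2) ∨ x_1 = 2 ∨ 2 = 2
~x_2 = ~5 = 0
x_1 ∨ ~x_2 = 2 ∨ 0 = 2
((x_1 ∧ x_2) ∨ x_1) → (x_1 ∨ ~x_2) = 2 → 2 = 5
~x_1 = ~2 = 3
~x_1 ∧ x_2 = 3 ∧ 5 = 3
(((x_1 ∧ x_2) ∨ x_1) → (x_1 ∨ ~x_2)) ∨ (~x_1 ∧ x_2) = 5 ∨ 3 = 5
and checking the remaining 35 assignments likewise gives ≥ 4 in every case.

Yes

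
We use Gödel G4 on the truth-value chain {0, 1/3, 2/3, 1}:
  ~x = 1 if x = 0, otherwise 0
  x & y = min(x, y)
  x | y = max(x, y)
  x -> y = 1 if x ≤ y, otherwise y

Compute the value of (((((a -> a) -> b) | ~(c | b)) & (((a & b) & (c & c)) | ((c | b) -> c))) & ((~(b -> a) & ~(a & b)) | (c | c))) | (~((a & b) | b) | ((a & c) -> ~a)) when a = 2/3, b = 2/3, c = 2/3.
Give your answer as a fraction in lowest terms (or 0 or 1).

a -> a = 2/3 -> 2/3 = 1
(a -> a) -> b = 1 -> 2/3 = 2/3
c | b = 2/3 | 2/3 = 2/3
~(c | b) = ~2/3 = 0
((a -> a) -> b) | ~(c | b) = 2/3 | 0 = 2/3
a & b = 2/3 & 2/3 = 2/3
c & c = 2/3 & 2/3 = 2/3
(a & b) & (c & c) = 2/3 & 2/3 = 2/3
c | b = 2/3 | 2/3 = 2/3
(c | b) -> c = 2/3 -> 2/3 = 1
((a & b) & (c & c)) | ((c | b) -> c) = 2/3 | 1 = 1
(((a -> a) -> b) | ~(c | b)) & (((a & b) & (c & c)) | ((c | b) -> c)) = 2/3 & 1 = 2/3
b -> a = 2/3 -> 2/3 = 1
~(b -> a) = ~1 = 0
a & b = 2/3 & 2/3 = 2/3
~(a & b) = ~2/3 = 0
~(b -> a) & ~(a & b) = 0 & 0 = 0
c | c = 2/3 | 2/3 = 2/3
(~(b -> a) & ~(a & b)) | (c | c) = 0 | 2/3 = 2/3
((((a -> a) -> b) | ~(c | b)) & (((a & b) & (c & c)) | ((c | b) -> c))) & ((~(b -> a) & ~(a & b)) | (c | c)) = 2/3 & 2/3 = 2/3
a & b = 2/3 & 2/3 = 2/3
(a & b) | b = 2/3 | 2/3 = 2/3
~((a & b) | b) = ~2/3 = 0
a & c = 2/3 & 2/3 = 2/3
~a = ~2/3 = 0
(a & c) -> ~a = 2/3 -> 0 = 0
~((a & b) | b) | ((a & c) -> ~a) = 0 | 0 = 0
(((((a -> a) -> b) | ~(c | b)) & (((a & b) & (c & c)) | ((c | b) -> c))) & ((~(b -> a) & ~(a & b)) | (c | c))) | (~((a & b) | b) | ((a & c) -> ~a)) = 2/3 | 0 = 2/3

2/3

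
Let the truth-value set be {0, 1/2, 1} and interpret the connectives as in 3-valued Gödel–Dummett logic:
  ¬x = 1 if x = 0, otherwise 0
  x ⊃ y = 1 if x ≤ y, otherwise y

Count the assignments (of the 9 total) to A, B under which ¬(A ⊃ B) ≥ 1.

2

A = 0, B = 0 ↦ 0  <
A = 0, B = 1/2 ↦ 0  <
A = 0, B = 1 ↦ 0  <
A = 1/2, B = 0 ↦ 1  ≥
A = 1/2, B = 1/2 ↦ 0  <
A = 1/2, B = 1 ↦ 0  <
A = 1, B = 0 ↦ 1  ≥
A = 1, B = 1/2 ↦ 0  <
A = 1, B = 1 ↦ 0  <
So 2 of the 9 assignments meet the threshold.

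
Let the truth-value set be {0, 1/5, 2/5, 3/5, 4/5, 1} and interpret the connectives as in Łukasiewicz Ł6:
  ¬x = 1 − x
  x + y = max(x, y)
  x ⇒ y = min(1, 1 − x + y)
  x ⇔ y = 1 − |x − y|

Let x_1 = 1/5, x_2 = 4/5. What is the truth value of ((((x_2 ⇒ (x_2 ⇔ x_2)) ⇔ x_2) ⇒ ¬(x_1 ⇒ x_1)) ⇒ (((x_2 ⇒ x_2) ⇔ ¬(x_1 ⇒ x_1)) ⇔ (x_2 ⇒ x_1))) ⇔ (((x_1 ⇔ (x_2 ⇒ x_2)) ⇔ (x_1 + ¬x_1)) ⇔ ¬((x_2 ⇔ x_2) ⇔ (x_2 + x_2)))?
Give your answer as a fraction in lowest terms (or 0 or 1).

4/5

x_2 ⇔ x_2 = 4/5 ⇔ 4/5 = 1
x_2 ⇒ (x_2 ⇔ x_2) = 4/5 ⇒ 1 = 1
(x_2 ⇒ (x_2 ⇔ x_2)) ⇔ x_2 = 1 ⇔ 4/5 = 4/5
x_1 ⇒ x_1 = 1/5 ⇒ 1/5 = 1
¬(x_1 ⇒ x_1) = ¬1 = 0
((x_2 ⇒ (x_2 ⇔ x_2)) ⇔ x_2) ⇒ ¬(x_1 ⇒ x_1) = 4/5 ⇒ 0 = 1/5
x_2 ⇒ x_2 = 4/5 ⇒ 4/5 = 1
x_1 ⇒ x_1 = 1/5 ⇒ 1/5 = 1
¬(x_1 ⇒ x_1) = ¬1 = 0
(x_2 ⇒ x_2) ⇔ ¬(x_1 ⇒ x_1) = 1 ⇔ 0 = 0
x_2 ⇒ x_1 = 4/5 ⇒ 1/5 = 2/5
((x_2 ⇒ x_2) ⇔ ¬(x_1 ⇒ x_1)) ⇔ (x_2 ⇒ x_1) = 0 ⇔ 2/5 = 3/5
(((x_2 ⇒ (x_2 ⇔ x_2)) ⇔ x_2) ⇒ ¬(x_1 ⇒ x_1)) ⇒ (((x_2 ⇒ x_2) ⇔ ¬(x_1 ⇒ x_1)) ⇔ (x_2 ⇒ x_1)) = 1/5 ⇒ 3/5 = 1
x_2 ⇒ x_2 = 4/5 ⇒ 4/5 = 1
x_1 ⇔ (x_2 ⇒ x_2) = 1/5 ⇔ 1 = 1/5
¬x_1 = ¬1/5 = 4/5
x_1 + ¬x_1 = 1/5 + 4/5 = 4/5
(x_1 ⇔ (x_2 ⇒ x_2)) ⇔ (x_1 + ¬x_1) = 1/5 ⇔ 4/5 = 2/5
x_2 ⇔ x_2 = 4/5 ⇔ 4/5 = 1
x_2 + x_2 = 4/5 + 4/5 = 4/5
(x_2 ⇔ x_2) ⇔ (x_2 + x_2) = 1 ⇔ 4/5 = 4/5
¬((x_2 ⇔ x_2) ⇔ (x_2 + x_2)) = ¬4/5 = 1/5
((x_1 ⇔ (x_2 ⇒ x_2)) ⇔ (x_1 + ¬x_1)) ⇔ ¬((x_2 ⇔ x_2) ⇔ (x_2 + x_2)) = 2/5 ⇔ 1/5 = 4/5
((((x_2 ⇒ (x_2 ⇔ x_2)) ⇔ x_2) ⇒ ¬(x_1 ⇒ x_1)) ⇒ (((x_2 ⇒ x_2) ⇔ ¬(x_1 ⇒ x_1)) ⇔ (x_2 ⇒ x_1))) ⇔ (((x_1 ⇔ (x_2 ⇒ x_2)) ⇔ (x_1 + ¬x_1)) ⇔ ¬((x_2 ⇔ x_2) ⇔ (x_2 + x_2))) = 1 ⇔ 4/5 = 4/5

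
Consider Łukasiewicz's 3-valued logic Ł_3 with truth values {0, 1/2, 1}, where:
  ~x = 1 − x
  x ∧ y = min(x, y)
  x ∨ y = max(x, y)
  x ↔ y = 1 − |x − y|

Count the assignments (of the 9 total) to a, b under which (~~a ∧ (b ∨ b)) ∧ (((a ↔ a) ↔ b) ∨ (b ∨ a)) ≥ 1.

a = 0, b = 0 ↦ 0  <
a = 0, b = 1/2 ↦ 0  <
a = 0, b = 1 ↦ 0  <
a = 1/2, b = 0 ↦ 0  <
a = 1/2, b = 1/2 ↦ 1/2  <
a = 1/2, b = 1 ↦ 1/2  <
a = 1, b = 0 ↦ 0  <
a = 1, b = 1/2 ↦ 1/2  <
a = 1, b = 1 ↦ 1  ≥
So 1 of the 9 assignments meets the threshold.

1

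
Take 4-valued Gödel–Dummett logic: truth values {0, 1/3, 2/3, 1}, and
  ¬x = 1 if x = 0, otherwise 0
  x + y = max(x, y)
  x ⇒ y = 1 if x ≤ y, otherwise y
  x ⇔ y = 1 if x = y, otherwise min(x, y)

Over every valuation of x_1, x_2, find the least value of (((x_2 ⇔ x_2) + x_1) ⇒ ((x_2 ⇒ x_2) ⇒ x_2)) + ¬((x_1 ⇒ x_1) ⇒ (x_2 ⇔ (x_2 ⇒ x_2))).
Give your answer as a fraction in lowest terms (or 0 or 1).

Take x_1 = 0, x_2 = 1/3:
x_2 ⇔ x_2 = 1/3 ⇔ 1/3 = 1
(x_2 ⇔ x_2) + x_1 = 1 + 0 = 1
x_2 ⇒ x_2 = 1/3 ⇒ 1/3 = 1
(x_2 ⇒ x_2) ⇒ x_2 = 1 ⇒ 1/3 = 1/3
((x_2 ⇔ x_2) + x_1) ⇒ ((x_2 ⇒ x_2) ⇒ x_2) = 1 ⇒ 1/3 = 1/3
x_1 ⇒ x_1 = 0 ⇒ 0 = 1
x_2 ⇒ x_2 = 1/3 ⇒ 1/3 = 1
x_2 ⇔ (x_2 ⇒ x_2) = 1/3 ⇔ 1 = 1/3
(x_1 ⇒ x_1) ⇒ (x_2 ⇔ (x_2 ⇒ x_2)) = 1 ⇒ 1/3 = 1/3
¬((x_1 ⇒ x_1) ⇒ (x_2 ⇔ (x_2 ⇒ x_2))) = ¬1/3 = 0
(((x_2 ⇔ x_2) + x_1) ⇒ ((x_2 ⇒ x_2) ⇒ x_2)) + ¬((x_1 ⇒ x_1) ⇒ (x_2 ⇔ (x_2 ⇒ x_2))) = 1/3 + 0 = 1/3
No assignment yields a value below 1/3, so this is the minimum.

1/3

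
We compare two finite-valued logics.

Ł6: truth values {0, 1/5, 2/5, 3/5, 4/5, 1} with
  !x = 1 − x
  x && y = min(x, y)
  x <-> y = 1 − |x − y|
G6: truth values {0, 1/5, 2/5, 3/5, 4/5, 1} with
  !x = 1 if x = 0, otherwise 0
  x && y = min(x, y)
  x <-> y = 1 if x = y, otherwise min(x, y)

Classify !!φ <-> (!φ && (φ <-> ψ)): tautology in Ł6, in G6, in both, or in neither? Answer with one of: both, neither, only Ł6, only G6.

In Ł6: at φ = 0, ψ = 0 the value is 0 — not a tautology.
In G6: at φ = 0, ψ = 0 the value is 0 — not a tautology.

neither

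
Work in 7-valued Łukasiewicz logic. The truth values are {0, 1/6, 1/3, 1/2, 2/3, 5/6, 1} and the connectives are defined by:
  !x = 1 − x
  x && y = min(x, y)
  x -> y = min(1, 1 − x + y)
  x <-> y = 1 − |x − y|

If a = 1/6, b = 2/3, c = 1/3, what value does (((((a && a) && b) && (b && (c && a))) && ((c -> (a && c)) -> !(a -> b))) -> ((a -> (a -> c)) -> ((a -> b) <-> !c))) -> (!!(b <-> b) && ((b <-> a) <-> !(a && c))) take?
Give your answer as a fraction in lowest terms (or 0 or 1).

a && a = 1/6 && 1/6 = 1/6
(a && a) && b = 1/6 && 2/3 = 1/6
c && a = 1/3 && 1/6 = 1/6
b && (c && a) = 2/3 && 1/6 = 1/6
((a && a) && b) && (b && (c && a)) = 1/6 && 1/6 = 1/6
a && c = 1/6 && 1/3 = 1/6
c -> (a && c) = 1/3 -> 1/6 = 5/6
a -> b = 1/6 -> 2/3 = 1
!(a -> b) = !1 = 0
(c -> (a && c)) -> !(a -> b) = 5/6 -> 0 = 1/6
(((a && a) && b) && (b && (c && a))) && ((c -> (a && c)) -> !(a -> b)) = 1/6 && 1/6 = 1/6
a -> c = 1/6 -> 1/3 = 1
a -> (a -> c) = 1/6 -> 1 = 1
a -> b = 1/6 -> 2/3 = 1
!c = !1/3 = 2/3
(a -> b) <-> !c = 1 <-> 2/3 = 2/3
(a -> (a -> c)) -> ((a -> b) <-> !c) = 1 -> 2/3 = 2/3
((((a && a) && b) && (b && (c && a))) && ((c -> (a && c)) -> !(a -> b))) -> ((a -> (a -> c)) -> ((a -> b) <-> !c)) = 1/6 -> 2/3 = 1
b <-> b = 2/3 <-> 2/3 = 1
!(b <-> b) = !1 = 0
!!(b <-> b) = !0 = 1
b <-> a = 2/3 <-> 1/6 = 1/2
a && c = 1/6 && 1/3 = 1/6
!(a && c) = !1/6 = 5/6
(b <-> a) <-> !(a && c) = 1/2 <-> 5/6 = 2/3
!!(b <-> b) && ((b <-> a) <-> !(a && c)) = 1 && 2/3 = 2/3
(((((a && a) && b) && (b && (c && a))) && ((c -> (a && c)) -> !(a -> b))) -> ((a -> (a -> c)) -> ((a -> b) <-> !c))) -> (!!(b <-> b) && ((b <-> a) <-> !(a && c))) = 1 -> 2/3 = 2/3

2/3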